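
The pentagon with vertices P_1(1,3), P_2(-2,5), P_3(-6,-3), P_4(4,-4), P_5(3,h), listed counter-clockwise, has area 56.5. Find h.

Write out the shoelace sum; only the two edges meeting at P_5 involve h:
2·Area = [(4·h − 3·(-4)) + (3·3 − 1·h)] + 83
       = 3·h + 104 = 113
⇒ h = 3.

3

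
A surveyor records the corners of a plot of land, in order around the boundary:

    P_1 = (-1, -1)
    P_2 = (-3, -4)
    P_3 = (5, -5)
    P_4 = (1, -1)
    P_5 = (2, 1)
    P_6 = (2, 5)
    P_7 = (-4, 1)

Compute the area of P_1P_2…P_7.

Apply the surveyor's formula: 2A = Σ (x_i·y_{i+1} − x_{i+1}·y_i), indices taken mod 7.
P_1→P_2: (-1)(-4) − (-3)(-1) = 1
P_2→P_3: (-3)(-5) − (5)(-4) = 35
P_3→P_4: (5)(-1) − (1)(-5) = 0
P_4→P_5: (1)(1) − (2)(-1) = 3
P_5→P_6: (2)(5) − (2)(1) = 8
P_6→P_7: (2)(1) − (-4)(5) = 22
P_7→P_1: (-4)(-1) − (-1)(1) = 5
Σ = 74
Area = |Σ|/2 = 37.

37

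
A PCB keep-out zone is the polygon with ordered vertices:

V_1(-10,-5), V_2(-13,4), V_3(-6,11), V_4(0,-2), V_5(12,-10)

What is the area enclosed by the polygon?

V_1→V_2: (-10)(4) − (-13)(-5) = -105
V_2→V_3: (-13)(11) − (-6)(4) = -119
V_3→V_4: (-6)(-2) − (0)(11) = 12
V_4→V_5: (0)(-10) − (12)(-2) = 24
V_5→V_1: (12)(-5) − (-10)(-10) = -160
Σ = -348
Area = |Σ|/2 = 174.

174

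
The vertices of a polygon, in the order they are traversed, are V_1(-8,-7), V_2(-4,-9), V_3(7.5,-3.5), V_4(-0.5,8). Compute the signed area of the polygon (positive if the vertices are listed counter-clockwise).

125.625

Apply the shoelace formula: 2A = Σ (x_i·y_{i+1} − x_{i+1}·y_i), indices taken mod 4.
V_1→V_2: (-8)(-9) − (-4)(-7) = 44
V_2→V_3: (-4)(-3.5) − (7.5)(-9) = 81.5
V_3→V_4: (7.5)(8) − (-0.5)(-3.5) = 58.25
V_4→V_1: (-0.5)(-7) − (-8)(8) = 67.5
Σ = 251.25
Signed area = Σ/2 = 125.625 (positive ⇒ counter-clockwise traversal).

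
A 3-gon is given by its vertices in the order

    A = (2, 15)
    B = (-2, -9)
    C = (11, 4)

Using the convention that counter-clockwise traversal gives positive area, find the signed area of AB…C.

Apply the shoelace (surveyor's) formula: 2A = Σ (x_i·y_{i+1} − x_{i+1}·y_i), indices taken mod 3.
Σ = (12) + (91) + (157) = 260
Signed area = Σ/2 = 130 (positive ⇒ counter-clockwise traversal).

130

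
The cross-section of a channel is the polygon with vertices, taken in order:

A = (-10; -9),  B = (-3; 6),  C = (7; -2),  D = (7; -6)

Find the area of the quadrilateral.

137

Σ = (-87) + (-36) + (-28) + (-123) = -274
Area = |Σ|/2 = 137.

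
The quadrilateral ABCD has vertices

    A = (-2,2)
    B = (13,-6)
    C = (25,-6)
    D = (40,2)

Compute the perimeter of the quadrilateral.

|AB| = √((15)² + (-8)²) = √289 = 17
|BC| = √((12)² + (0)²) = √144 = 12
|CD| = √((15)² + (8)²) = √289 = 17
|DA| = √((-42)² + (0)²) = √1764 = 42
Perimeter = 17 + 12 + 17 + 42 = 88.

88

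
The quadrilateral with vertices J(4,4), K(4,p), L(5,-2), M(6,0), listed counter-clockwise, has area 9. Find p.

-6

The doubled signed area Σ (x_i y_{i+1} − x_{i+1} y_i) is linear in p.
With p=0 it equals 12; the coefficient of p is -1 (from the two edges through K).
So -1·p + 12 = 2·9 = 18 ⇒ p = -6.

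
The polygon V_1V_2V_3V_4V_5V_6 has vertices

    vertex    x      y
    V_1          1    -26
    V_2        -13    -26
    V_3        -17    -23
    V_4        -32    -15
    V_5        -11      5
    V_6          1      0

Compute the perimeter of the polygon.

|V_1V_2| = √((-14)² + (0)²) = √196 = 14
|V_2V_3| = √((-4)² + (3)²) = √25 = 5
|V_3V_4| = √((-15)² + (8)²) = √289 = 17
|V_4V_5| = √((21)² + (20)²) = √841 = 29
|V_5V_6| = √((12)² + (-5)²) = √169 = 13
|V_6V_1| = √((0)² + (-26)²) = √676 = 26
Perimeter = 14 + 5 + 17 + 29 + 13 + 26 = 104.

104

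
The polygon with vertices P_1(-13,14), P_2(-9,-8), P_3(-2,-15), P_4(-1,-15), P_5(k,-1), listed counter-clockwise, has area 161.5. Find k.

The doubled signed area Σ (x_i y_{i+1} − x_{i+1} y_i) is linear in k.
With k=0 it equals 352; the coefficient of k is 29 (from the two edges through P_5).
So 29·k + 352 = 2·161.5 = 323 ⇒ k = -1.

-1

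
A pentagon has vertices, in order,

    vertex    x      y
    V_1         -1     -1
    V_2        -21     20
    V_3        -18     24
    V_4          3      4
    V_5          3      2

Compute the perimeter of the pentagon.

|V_1V_2| = √((-20)² + (21)²) = √841 = 29
|V_2V_3| = √((3)² + (4)²) = √25 = 5
|V_3V_4| = √((21)² + (-20)²) = √841 = 29
|V_4V_5| = √((0)² + (-2)²) = √4 = 2
|V_5V_1| = √((-4)² + (-3)²) = √25 = 5
Perimeter = 29 + 5 + 29 + 2 + 5 = 70.

70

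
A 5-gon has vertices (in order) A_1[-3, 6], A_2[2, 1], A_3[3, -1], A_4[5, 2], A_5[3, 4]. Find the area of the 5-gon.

Σ = (-15) + (-5) + (11) + (14) + (30) = 35
Area = |Σ|/2 = 17.5.

17.5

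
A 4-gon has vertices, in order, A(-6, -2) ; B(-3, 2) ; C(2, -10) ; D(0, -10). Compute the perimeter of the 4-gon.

|AB| = √((3)² + (4)²) = √25 = 5
|BC| = √((5)² + (-12)²) = √169 = 13
|CD| = √((-2)² + (0)²) = √4 = 2
|DA| = √((-6)² + (8)²) = √100 = 10
Perimeter = 5 + 13 + 2 + 10 = 30.

30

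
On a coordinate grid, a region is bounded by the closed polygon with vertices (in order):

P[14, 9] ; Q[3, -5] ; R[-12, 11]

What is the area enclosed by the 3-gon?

Apply Gauss's area formula: 2A = Σ (x_i·y_{i+1} − x_{i+1}·y_i), indices taken mod 3.
Cross-terms: -97, -27, -262  ⇒  Σ = -386
Area = |Σ|/2 = 193.

193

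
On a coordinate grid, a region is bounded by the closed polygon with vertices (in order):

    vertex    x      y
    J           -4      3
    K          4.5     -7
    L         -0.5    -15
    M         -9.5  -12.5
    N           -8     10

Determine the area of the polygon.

Apply the shoelace formula: 2A = Σ (x_i·y_{i+1} − x_{i+1}·y_i), indices taken mod 5.
J→K: (-4)(-7) − (4.5)(3) = 14.5
K→L: (4.5)(-15) − (-0.5)(-7) = -71
L→M: (-0.5)(-12.5) − (-9.5)(-15) = -136.25
M→N: (-9.5)(10) − (-8)(-12.5) = -195
N→J: (-8)(3) − (-4)(10) = 16
Σ = -371.75
Area = |Σ|/2 = 185.875.

185.875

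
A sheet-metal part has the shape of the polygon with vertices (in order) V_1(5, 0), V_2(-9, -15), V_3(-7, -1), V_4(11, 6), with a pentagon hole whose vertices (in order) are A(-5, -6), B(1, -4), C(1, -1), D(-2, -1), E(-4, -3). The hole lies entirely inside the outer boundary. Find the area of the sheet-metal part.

97.5

Outer boundary:
Cross-terms: -75, -96, -31, -30  ⇒  Σ = -232
Area = |Σ|/2 = 116.
Hole:
Σ = (26) + (3) + (-3) + (2) + (9) = 37
Area = |Σ|/2 = 18.5.
Net area = 116 − 18.5 = 97.5.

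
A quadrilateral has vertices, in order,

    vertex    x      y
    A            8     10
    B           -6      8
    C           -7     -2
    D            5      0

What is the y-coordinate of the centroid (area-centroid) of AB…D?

260/63

Apply the shoelace formula. First the cross-terms c_i = x_i·y_{i+1} − x_{i+1}·y_i:
  124, 68, 10, 50  ⇒  2A = 252, A = 126.
Then Σ (y_i + y_{i+1})·c_i = 3120, so ȳ = 3120 / (6·126) = 260/63.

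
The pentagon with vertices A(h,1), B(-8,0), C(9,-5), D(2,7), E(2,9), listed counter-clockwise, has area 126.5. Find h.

-14

The doubled signed area Σ (x_i y_{i+1} − x_{i+1} y_i) is linear in h.
With h=0 it equals 127; the coefficient of h is -9 (from the two edges through A).
So -9·h + 127 = 2·126.5 = 253 ⇒ h = -14.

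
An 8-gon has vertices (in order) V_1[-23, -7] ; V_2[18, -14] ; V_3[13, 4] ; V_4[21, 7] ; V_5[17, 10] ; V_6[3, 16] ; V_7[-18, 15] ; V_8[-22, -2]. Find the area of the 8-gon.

924.5

Apply the surveyor's formula: 2A = Σ (x_i·y_{i+1} − x_{i+1}·y_i), indices taken mod 8.
V_1→V_2: (-23)(-14) − (18)(-7) = 448
V_2→V_3: (18)(4) − (13)(-14) = 254
V_3→V_4: (13)(7) − (21)(4) = 7
V_4→V_5: (21)(10) − (17)(7) = 91
V_5→V_6: (17)(16) − (3)(10) = 242
V_6→V_7: (3)(15) − (-18)(16) = 333
V_7→V_8: (-18)(-2) − (-22)(15) = 366
V_8→V_1: (-22)(-7) − (-23)(-2) = 108
Σ = 1849
Area = |Σ|/2 = 924.5.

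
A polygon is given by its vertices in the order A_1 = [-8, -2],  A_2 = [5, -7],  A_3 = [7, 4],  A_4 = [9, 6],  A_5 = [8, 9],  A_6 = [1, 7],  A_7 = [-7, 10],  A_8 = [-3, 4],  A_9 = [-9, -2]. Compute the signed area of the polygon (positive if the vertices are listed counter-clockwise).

163

Apply the shoelace formula: 2A = Σ (x_i·y_{i+1} − x_{i+1}·y_i), indices taken mod 9.
Σ = (66) + (69) + (6) + (33) + (47) + (59) + (2) + (42) + (2) = 326
Signed area = Σ/2 = 163 (positive ⇒ counter-clockwise traversal).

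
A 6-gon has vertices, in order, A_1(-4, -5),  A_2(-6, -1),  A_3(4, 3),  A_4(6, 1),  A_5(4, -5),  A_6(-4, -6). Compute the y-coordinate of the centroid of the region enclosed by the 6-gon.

Apply the shoelace (surveyor's) formula. First the cross-terms c_i = x_i·y_{i+1} − x_{i+1}·y_i:
  -26, -14, -14, -34, -44, -4  ⇒  2A = -136, A = -68.
Then Σ (y_i + y_{i+1})·c_i = 736, so ȳ = 736 / (6·(-68)) = -92/51.

-92/51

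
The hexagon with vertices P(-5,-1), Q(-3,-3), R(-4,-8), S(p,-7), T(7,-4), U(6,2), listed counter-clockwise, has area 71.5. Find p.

The doubled signed area Σ (x_i y_{i+1} − x_{i+1} y_i) is linear in p.
With p=0 it equals 143; the coefficient of p is 4 (from the two edges through S).
So 4·p + 143 = 2·71.5 = 143 ⇒ p = 0.

0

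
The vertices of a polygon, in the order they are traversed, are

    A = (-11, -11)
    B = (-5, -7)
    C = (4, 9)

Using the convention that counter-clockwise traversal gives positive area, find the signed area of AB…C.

30

Cross-terms: 22, -17, 55  ⇒  Σ = 60
Signed area = Σ/2 = 30 (positive ⇒ counter-clockwise traversal).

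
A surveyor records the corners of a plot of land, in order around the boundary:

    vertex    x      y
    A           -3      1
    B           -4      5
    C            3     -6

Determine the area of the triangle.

Apply Gauss's area formula: 2A = Σ (x_i·y_{i+1} − x_{i+1}·y_i), indices taken mod 3.
Cross-terms: -11, 9, -15  ⇒  Σ = -17
Area = |Σ|/2 = 8.5.

8.5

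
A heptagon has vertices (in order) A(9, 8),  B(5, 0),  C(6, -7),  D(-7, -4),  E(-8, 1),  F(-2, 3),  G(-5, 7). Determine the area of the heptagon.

155.5

A→B: (9)(0) − (5)(8) = -40
B→C: (5)(-7) − (6)(0) = -35
C→D: (6)(-4) − (-7)(-7) = -73
D→E: (-7)(1) − (-8)(-4) = -39
E→F: (-8)(3) − (-2)(1) = -22
F→G: (-2)(7) − (-5)(3) = 1
G→A: (-5)(8) − (9)(7) = -103
Σ = -311
Area = |Σ|/2 = 155.5.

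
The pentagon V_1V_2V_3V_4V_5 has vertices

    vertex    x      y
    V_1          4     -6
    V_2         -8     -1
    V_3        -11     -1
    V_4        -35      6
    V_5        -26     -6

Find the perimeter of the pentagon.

86

|V_1V_2| = √((-12)² + (5)²) = √169 = 13
|V_2V_3| = √((-3)² + (0)²) = √9 = 3
|V_3V_4| = √((-24)² + (7)²) = √625 = 25
|V_4V_5| = √((9)² + (-12)²) = √225 = 15
|V_5V_1| = √((30)² + (0)²) = √900 = 30
Perimeter = 13 + 3 + 25 + 15 + 30 = 86.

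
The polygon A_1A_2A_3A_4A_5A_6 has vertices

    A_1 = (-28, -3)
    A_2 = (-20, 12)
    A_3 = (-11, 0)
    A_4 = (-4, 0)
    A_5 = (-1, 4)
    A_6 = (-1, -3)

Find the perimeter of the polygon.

78

|A_1A_2| = √((8)² + (15)²) = √289 = 17
|A_2A_3| = √((9)² + (-12)²) = √225 = 15
|A_3A_4| = √((7)² + (0)²) = √49 = 7
|A_4A_5| = √((3)² + (4)²) = √25 = 5
|A_5A_6| = √((0)² + (-7)²) = √49 = 7
|A_6A_1| = √((-27)² + (0)²) = √729 = 27
Perimeter = 17 + 15 + 7 + 5 + 7 + 27 = 78.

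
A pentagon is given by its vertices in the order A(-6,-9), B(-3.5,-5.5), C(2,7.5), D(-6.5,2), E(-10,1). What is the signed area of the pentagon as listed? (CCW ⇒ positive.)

Σ = (1.5) + (-15.25) + (52.75) + (13.5) + (96) = 148.5
Signed area = Σ/2 = 74.25 (positive ⇒ counter-clockwise traversal).

74.25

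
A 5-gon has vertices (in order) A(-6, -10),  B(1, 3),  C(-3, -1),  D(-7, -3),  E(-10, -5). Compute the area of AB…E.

38.5

A→B: (-6)(3) − (1)(-10) = -8
B→C: (1)(-1) − (-3)(3) = 8
C→D: (-3)(-3) − (-7)(-1) = 2
D→E: (-7)(-5) − (-10)(-3) = 5
E→A: (-10)(-10) − (-6)(-5) = 70
Σ = 77
Area = |Σ|/2 = 38.5.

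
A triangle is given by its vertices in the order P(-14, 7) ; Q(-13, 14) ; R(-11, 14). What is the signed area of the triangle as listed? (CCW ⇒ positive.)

-7

Apply the surveyor's formula: 2A = Σ (x_i·y_{i+1} − x_{i+1}·y_i), indices taken mod 3.
Σ = (-105) + (-28) + (119) = -14
Signed area = Σ/2 = -7 (negative ⇒ clockwise traversal).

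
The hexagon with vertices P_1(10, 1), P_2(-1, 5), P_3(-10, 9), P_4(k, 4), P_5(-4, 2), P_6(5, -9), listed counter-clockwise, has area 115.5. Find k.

-6

The doubled signed area Σ (x_i y_{i+1} − x_{i+1} y_i) is linear in k.
With k=0 it equals 189; the coefficient of k is -7 (from the two edges through P_4).
So -7·k + 189 = 2·115.5 = 231 ⇒ k = -6.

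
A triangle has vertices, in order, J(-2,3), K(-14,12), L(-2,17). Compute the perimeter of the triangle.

42

|JK| = √((-12)² + (9)²) = √225 = 15
|KL| = √((12)² + (5)²) = √169 = 13
|LJ| = √((0)² + (-14)²) = √196 = 14
Perimeter = 15 + 13 + 14 = 42.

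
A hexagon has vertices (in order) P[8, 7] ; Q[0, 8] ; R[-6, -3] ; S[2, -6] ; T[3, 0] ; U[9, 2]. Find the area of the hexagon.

Apply Gauss's area formula: 2A = Σ (x_i·y_{i+1} − x_{i+1}·y_i), indices taken mod 6.
P→Q: (8)(8) − (0)(7) = 64
Q→R: (0)(-3) − (-6)(8) = 48
R→S: (-6)(-6) − (2)(-3) = 42
S→T: (2)(0) − (3)(-6) = 18
T→U: (3)(2) − (9)(0) = 6
U→P: (9)(7) − (8)(2) = 47
Σ = 225
Area = |Σ|/2 = 112.5.

112.5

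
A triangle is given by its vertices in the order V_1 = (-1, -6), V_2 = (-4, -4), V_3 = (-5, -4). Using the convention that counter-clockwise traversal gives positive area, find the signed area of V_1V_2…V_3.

1

Apply the surveyor's formula: 2A = Σ (x_i·y_{i+1} − x_{i+1}·y_i), indices taken mod 3.
Σ = (-20) + (-4) + (26) = 2
Signed area = Σ/2 = 1 (positive ⇒ counter-clockwise traversal).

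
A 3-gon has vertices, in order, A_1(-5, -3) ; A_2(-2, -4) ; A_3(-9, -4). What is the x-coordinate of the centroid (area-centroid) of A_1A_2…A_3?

Apply the surveyor's formula. First the cross-terms c_i = x_i·y_{i+1} − x_{i+1}·y_i:
  14, -28, 7  ⇒  2A = -7, A = -3.5.
Then Σ (x_i + x_{i+1})·c_i = 112, so x̄ = 112 / (6·(-3.5)) = -16/3.

-16/3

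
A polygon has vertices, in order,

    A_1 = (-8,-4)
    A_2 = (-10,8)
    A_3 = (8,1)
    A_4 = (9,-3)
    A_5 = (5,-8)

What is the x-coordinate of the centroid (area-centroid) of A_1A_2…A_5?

Apply the shoelace formula. First the cross-terms c_i = x_i·y_{i+1} − x_{i+1}·y_i:
  -104, -74, -33, -57, -84  ⇒  2A = -352, A = -176.
Then Σ (x_i + x_{i+1})·c_i = 913, so x̄ = 913 / (6·(-176)) = -83/96.

-83/96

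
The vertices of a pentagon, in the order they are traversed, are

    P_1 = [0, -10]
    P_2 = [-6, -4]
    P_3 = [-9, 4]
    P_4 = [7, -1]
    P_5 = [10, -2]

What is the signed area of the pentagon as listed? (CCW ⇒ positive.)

-121.5

Σ = (-60) + (-60) + (-19) + (-4) + (-100) = -243
Signed area = Σ/2 = -121.5 (negative ⇒ clockwise traversal).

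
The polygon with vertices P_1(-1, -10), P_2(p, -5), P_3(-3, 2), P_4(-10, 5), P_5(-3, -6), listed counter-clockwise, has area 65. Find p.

Write out the shoelace sum; only the two edges meeting at P_2 involve p:
2·Area = [((-1)·(-5) − p·(-10)) + (p·2 − (-3)·(-5))] + 104
       = 12·p + 94 = 130
⇒ p = 3.

3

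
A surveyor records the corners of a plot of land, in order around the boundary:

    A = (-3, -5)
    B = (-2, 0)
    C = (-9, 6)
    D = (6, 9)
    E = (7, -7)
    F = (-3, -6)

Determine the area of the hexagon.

155

Apply the surveyor's formula: 2A = Σ (x_i·y_{i+1} − x_{i+1}·y_i), indices taken mod 6.
A→B: (-3)(0) − (-2)(-5) = -10
B→C: (-2)(6) − (-9)(0) = -12
C→D: (-9)(9) − (6)(6) = -117
D→E: (6)(-7) − (7)(9) = -105
E→F: (7)(-6) − (-3)(-7) = -63
F→A: (-3)(-5) − (-3)(-6) = -3
Σ = -310
Area = |Σ|/2 = 155.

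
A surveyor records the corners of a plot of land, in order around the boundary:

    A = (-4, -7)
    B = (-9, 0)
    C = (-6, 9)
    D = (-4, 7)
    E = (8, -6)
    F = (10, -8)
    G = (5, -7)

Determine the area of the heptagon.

139.5

Apply the shoelace formula: 2A = Σ (x_i·y_{i+1} − x_{i+1}·y_i), indices taken mod 7.
Cross-terms: -63, -81, -6, -32, -4, -30, -63  ⇒  Σ = -279
Area = |Σ|/2 = 139.5.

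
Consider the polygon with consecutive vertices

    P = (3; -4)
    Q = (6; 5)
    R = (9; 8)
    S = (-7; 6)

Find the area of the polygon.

Apply the surveyor's formula: 2A = Σ (x_i·y_{i+1} − x_{i+1}·y_i), indices taken mod 4.
Σ = (39) + (3) + (110) + (10) = 162
Area = |Σ|/2 = 81.

81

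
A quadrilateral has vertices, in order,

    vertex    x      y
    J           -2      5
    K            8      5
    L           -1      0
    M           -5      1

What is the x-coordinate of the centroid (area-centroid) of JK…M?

98/207

Apply the surveyor's formula. First the cross-terms c_i = x_i·y_{i+1} − x_{i+1}·y_i:
  -50, 5, -1, -23  ⇒  2A = -69, A = -34.5.
Then Σ (x_i + x_{i+1})·c_i = -98, so x̄ = -98 / (6·(-34.5)) = 98/207.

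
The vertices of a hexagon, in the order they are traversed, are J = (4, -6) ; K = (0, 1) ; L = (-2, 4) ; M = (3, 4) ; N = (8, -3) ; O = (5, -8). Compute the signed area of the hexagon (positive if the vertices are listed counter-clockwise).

-51

Σ = (4) + (2) + (-20) + (-41) + (-49) + (2) = -102
Signed area = Σ/2 = -51 (negative ⇒ clockwise traversal).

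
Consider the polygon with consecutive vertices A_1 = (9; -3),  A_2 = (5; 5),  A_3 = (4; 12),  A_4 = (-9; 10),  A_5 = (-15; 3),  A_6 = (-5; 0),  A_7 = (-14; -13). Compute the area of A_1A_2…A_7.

Apply the shoelace (surveyor's) formula: 2A = Σ (x_i·y_{i+1} − x_{i+1}·y_i), indices taken mod 7.
Cross-terms: 60, 40, 148, 123, 15, 65, 159  ⇒  Σ = 610
Area = |Σ|/2 = 305.

305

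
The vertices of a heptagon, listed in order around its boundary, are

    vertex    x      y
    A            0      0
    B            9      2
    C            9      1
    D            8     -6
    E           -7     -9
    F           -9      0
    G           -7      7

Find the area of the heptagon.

Apply the surveyor's formula: 2A = Σ (x_i·y_{i+1} − x_{i+1}·y_i), indices taken mod 7.
Σ = (0) + (-9) + (-62) + (-114) + (-81) + (-63) + (0) = -329
Area = |Σ|/2 = 164.5.

164.5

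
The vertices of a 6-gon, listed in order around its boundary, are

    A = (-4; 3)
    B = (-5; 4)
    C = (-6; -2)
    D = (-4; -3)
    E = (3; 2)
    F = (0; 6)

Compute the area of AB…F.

Apply the shoelace (surveyor's) formula: 2A = Σ (x_i·y_{i+1} − x_{i+1}·y_i), indices taken mod 6.
Σ = (-1) + (34) + (10) + (1) + (18) + (24) = 86
Area = |Σ|/2 = 43.

43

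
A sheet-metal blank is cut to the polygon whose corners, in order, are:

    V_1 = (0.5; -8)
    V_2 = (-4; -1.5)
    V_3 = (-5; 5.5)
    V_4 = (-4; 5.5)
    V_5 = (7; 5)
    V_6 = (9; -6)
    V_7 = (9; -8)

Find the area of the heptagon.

Apply the surveyor's formula: 2A = Σ (x_i·y_{i+1} − x_{i+1}·y_i), indices taken mod 7.
Σ = (-32.75) + (-29.5) + (-5.5) + (-58.5) + (-87) + (-18) + (-68) = -299.25
Area = |Σ|/2 = 149.625.

149.625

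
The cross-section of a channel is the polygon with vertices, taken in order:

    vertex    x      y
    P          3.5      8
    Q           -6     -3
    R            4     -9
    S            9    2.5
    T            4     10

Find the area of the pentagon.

Apply the shoelace formula: 2A = Σ (x_i·y_{i+1} − x_{i+1}·y_i), indices taken mod 5.
P→Q: (3.5)(-3) − (-6)(8) = 37.5
Q→R: (-6)(-9) − (4)(-3) = 66
R→S: (4)(2.5) − (9)(-9) = 91
S→T: (9)(10) − (4)(2.5) = 80
T→P: (4)(8) − (3.5)(10) = -3
Σ = 271.5
Area = |Σ|/2 = 135.75.

135.75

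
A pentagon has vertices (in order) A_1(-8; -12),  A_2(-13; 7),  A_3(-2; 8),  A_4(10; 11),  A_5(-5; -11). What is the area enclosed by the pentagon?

Σ = (-212) + (-90) + (-102) + (-55) + (-28) = -487
Area = |Σ|/2 = 243.5.

243.5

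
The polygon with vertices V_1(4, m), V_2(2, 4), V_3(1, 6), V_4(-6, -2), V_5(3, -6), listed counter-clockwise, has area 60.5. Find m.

-3

Write out the shoelace sum; only the two edges meeting at V_1 involve m:
2·Area = [(3·m − 4·(-6)) + (4·4 − 2·m)] + 84
       = 1·m + 124 = 121
⇒ m = -3.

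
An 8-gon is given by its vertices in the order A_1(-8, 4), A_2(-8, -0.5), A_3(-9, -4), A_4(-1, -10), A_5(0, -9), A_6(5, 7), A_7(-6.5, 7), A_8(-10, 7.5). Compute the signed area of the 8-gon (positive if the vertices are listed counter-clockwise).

Cross-terms: 36, 27.5, 86, 9, 45, 80.5, 21.25, 20  ⇒  Σ = 325.25
Signed area = Σ/2 = 162.625 (positive ⇒ counter-clockwise traversal).

162.625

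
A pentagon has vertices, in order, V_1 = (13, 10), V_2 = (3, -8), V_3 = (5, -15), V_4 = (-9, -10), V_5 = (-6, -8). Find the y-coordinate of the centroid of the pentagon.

-362/67

Apply the shoelace (surveyor's) formula. First the cross-terms c_i = x_i·y_{i+1} − x_{i+1}·y_i:
  -134, -5, -185, 12, 44  ⇒  2A = -268, A = -134.
Then Σ (y_i + y_{i+1})·c_i = 4344, so ȳ = 4344 / (6·(-134)) = -362/67.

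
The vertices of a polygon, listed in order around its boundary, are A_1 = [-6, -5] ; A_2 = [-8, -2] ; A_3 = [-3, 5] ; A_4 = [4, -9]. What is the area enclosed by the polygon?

70.5

A_1→A_2: (-6)(-2) − (-8)(-5) = -28
A_2→A_3: (-8)(5) − (-3)(-2) = -46
A_3→A_4: (-3)(-9) − (4)(5) = 7
A_4→A_1: (4)(-5) − (-6)(-9) = -74
Σ = -141
Area = |Σ|/2 = 70.5.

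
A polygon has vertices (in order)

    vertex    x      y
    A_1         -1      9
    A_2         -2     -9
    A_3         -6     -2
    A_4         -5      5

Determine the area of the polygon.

Apply the shoelace formula: 2A = Σ (x_i·y_{i+1} − x_{i+1}·y_i), indices taken mod 4.
Σ = (27) + (-50) + (-40) + (-40) = -103
Area = |Σ|/2 = 51.5.

51.5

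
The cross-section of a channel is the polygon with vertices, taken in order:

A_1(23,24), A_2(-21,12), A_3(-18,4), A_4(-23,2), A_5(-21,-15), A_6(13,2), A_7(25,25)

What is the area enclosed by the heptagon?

Cross-terms: 780, 132, 56, 387, 153, 275, 25  ⇒  Σ = 1808
Area = |Σ|/2 = 904.

904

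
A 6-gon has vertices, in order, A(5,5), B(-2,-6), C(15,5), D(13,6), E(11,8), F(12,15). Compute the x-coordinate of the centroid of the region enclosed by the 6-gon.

Apply the shoelace formula. First the cross-terms c_i = x_i·y_{i+1} − x_{i+1}·y_i:
  -20, 80, 25, 38, 69, -15  ⇒  2A = 177, A = 88.5.
Then Σ (x_i + x_{i+1})·c_i = 3924, so x̄ = 3924 / (6·88.5) = 436/59.

436/59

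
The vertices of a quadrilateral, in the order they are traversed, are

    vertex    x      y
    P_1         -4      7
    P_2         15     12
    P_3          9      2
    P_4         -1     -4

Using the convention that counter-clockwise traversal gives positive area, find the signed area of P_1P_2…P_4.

Apply the shoelace (surveyor's) formula: 2A = Σ (x_i·y_{i+1} − x_{i+1}·y_i), indices taken mod 4.
Cross-terms: -153, -78, -34, -23  ⇒  Σ = -288
Signed area = Σ/2 = -144 (negative ⇒ clockwise traversal).

-144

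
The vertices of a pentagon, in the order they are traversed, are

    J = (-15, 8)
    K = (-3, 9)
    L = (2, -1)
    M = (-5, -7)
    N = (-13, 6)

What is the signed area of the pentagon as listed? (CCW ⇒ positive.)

-140

Apply the shoelace formula: 2A = Σ (x_i·y_{i+1} − x_{i+1}·y_i), indices taken mod 5.
Σ = (-111) + (-15) + (-19) + (-121) + (-14) = -280
Signed area = Σ/2 = -140 (negative ⇒ clockwise traversal).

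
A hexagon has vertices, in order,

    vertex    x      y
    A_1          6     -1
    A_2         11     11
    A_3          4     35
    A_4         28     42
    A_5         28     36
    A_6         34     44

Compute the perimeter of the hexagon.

|A_1A_2| = √((5)² + (12)²) = √169 = 13
|A_2A_3| = √((-7)² + (24)²) = √625 = 25
|A_3A_4| = √((24)² + (7)²) = √625 = 25
|A_4A_5| = √((0)² + (-6)²) = √36 = 6
|A_5A_6| = √((6)² + (8)²) = √100 = 10
|A_6A_1| = √((-28)² + (-45)²) = √2809 = 53
Perimeter = 13 + 25 + 25 + 6 + 10 + 53 = 132.

132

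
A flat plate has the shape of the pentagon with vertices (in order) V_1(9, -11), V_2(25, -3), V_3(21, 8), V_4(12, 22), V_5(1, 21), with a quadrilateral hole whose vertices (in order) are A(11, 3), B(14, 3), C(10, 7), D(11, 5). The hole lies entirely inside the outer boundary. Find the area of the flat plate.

Outer boundary:
Σ = (248) + (263) + (366) + (230) + (-200) = 907
Area = |Σ|/2 = 453.5.
Hole:
Apply the shoelace (surveyor's) formula: 2A = Σ (x_i·y_{i+1} − x_{i+1}·y_i), indices taken mod 4.
Σ = (-9) + (68) + (-27) + (-22) = 10
Area = |Σ|/2 = 5.
Net area = 453.5 − 5 = 448.5.

448.5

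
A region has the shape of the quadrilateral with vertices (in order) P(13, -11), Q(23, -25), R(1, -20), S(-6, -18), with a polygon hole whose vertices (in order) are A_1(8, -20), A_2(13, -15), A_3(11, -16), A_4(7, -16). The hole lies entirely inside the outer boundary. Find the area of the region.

162

Outer boundary:
Apply the shoelace (surveyor's) formula: 2A = Σ (x_i·y_{i+1} − x_{i+1}·y_i), indices taken mod 4.
P→Q: (13)(-25) − (23)(-11) = -72
Q→R: (23)(-20) − (1)(-25) = -435
R→S: (1)(-18) − (-6)(-20) = -138
S→P: (-6)(-11) − (13)(-18) = 300
Σ = -345
Area = |Σ|/2 = 172.5.
Hole:
Σ = (140) + (-43) + (-64) + (-12) = 21
Area = |Σ|/2 = 10.5.
Net area = 172.5 − 10.5 = 162.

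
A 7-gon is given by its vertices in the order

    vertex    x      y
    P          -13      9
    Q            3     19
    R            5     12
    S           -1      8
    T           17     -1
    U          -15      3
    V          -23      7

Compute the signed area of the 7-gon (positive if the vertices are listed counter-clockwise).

-266

Apply the shoelace formula: 2A = Σ (x_i·y_{i+1} − x_{i+1}·y_i), indices taken mod 7.
Σ = (-274) + (-59) + (52) + (-135) + (36) + (-36) + (-116) = -532
Signed area = Σ/2 = -266 (negative ⇒ clockwise traversal).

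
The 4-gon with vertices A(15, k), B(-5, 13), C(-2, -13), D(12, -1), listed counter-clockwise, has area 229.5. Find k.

0

The doubled signed area Σ (x_i y_{i+1} − x_{i+1} y_i) is linear in k.
With k=0 it equals 459; the coefficient of k is 17 (from the two edges through A).
So 17·k + 459 = 2·229.5 = 459 ⇒ k = 0.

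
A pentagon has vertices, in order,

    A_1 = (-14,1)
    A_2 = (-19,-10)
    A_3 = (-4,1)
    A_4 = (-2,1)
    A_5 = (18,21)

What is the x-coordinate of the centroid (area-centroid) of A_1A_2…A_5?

Apply the shoelace (surveyor's) formula. First the cross-terms c_i = x_i·y_{i+1} − x_{i+1}·y_i:
  159, -59, -2, -60, 312  ⇒  2A = 350, A = 175.
Then Σ (x_i + x_{i+1})·c_i = -3590, so x̄ = -3590 / (6·175) = -359/105.

-359/105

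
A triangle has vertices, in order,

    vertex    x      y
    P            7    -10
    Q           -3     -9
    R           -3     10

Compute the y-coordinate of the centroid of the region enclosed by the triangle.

Apply Gauss's area formula. First the cross-terms c_i = x_i·y_{i+1} − x_{i+1}·y_i:
  -93, -57, -40  ⇒  2A = -190, A = -95.
Then Σ (y_i + y_{i+1})·c_i = 1710, so ȳ = 1710 / (6·(-95)) = -3.

-3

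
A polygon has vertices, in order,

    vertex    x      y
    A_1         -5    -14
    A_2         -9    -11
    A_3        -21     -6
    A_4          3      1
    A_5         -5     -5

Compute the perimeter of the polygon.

|A_1A_2| = √((-4)² + (3)²) = √25 = 5
|A_2A_3| = √((-12)² + (5)²) = √169 = 13
|A_3A_4| = √((24)² + (7)²) = √625 = 25
|A_4A_5| = √((-8)² + (-6)²) = √100 = 10
|A_5A_1| = √((0)² + (-9)²) = √81 = 9
Perimeter = 5 + 13 + 25 + 10 + 9 = 62.

62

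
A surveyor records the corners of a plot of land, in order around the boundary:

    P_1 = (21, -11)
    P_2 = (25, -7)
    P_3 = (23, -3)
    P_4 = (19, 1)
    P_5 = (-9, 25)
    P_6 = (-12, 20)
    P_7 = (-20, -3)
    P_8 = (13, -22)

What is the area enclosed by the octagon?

Σ = (128) + (86) + (80) + (484) + (120) + (436) + (479) + (319) = 2132
Area = |Σ|/2 = 1066.

1066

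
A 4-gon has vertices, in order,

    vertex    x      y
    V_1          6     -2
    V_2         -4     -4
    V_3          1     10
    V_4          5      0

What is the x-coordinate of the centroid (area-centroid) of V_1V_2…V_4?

0.953125

Apply the surveyor's formula. First the cross-terms c_i = x_i·y_{i+1} − x_{i+1}·y_i:
  -32, -36, -50, -10  ⇒  2A = -128, A = -64.
Then Σ (x_i + x_{i+1})·c_i = -366, so x̄ = -366 / (6·(-64)) = 0.953125.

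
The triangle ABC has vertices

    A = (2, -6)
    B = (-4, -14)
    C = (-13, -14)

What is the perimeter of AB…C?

36

|AB| = √((-6)² + (-8)²) = √100 = 10
|BC| = √((-9)² + (0)²) = √81 = 9
|CA| = √((15)² + (8)²) = √289 = 17
Perimeter = 10 + 9 + 17 = 36.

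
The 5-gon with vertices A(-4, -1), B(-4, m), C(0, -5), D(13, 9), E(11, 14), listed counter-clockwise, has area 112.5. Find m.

-4

Write out the shoelace sum; only the two edges meeting at B involve m:
2·Area = [((-4)·m − (-4)·(-1)) + ((-4)·(-5) − 0·m)] + 193
       = -4·m + 209 = 225
⇒ m = -4.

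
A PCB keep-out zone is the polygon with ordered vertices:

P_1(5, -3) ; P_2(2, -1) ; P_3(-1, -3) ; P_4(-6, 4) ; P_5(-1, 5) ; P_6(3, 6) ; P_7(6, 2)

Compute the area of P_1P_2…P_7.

66.5

Apply Gauss's area formula: 2A = Σ (x_i·y_{i+1} − x_{i+1}·y_i), indices taken mod 7.
Σ = (1) + (-7) + (-22) + (-26) + (-21) + (-30) + (-28) = -133
Area = |Σ|/2 = 66.5.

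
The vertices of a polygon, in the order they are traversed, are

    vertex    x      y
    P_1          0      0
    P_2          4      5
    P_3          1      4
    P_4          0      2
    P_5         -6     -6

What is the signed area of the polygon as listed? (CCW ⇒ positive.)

12.5

P_1→P_2: (0)(5) − (4)(0) = 0
P_2→P_3: (4)(4) − (1)(5) = 11
P_3→P_4: (1)(2) − (0)(4) = 2
P_4→P_5: (0)(-6) − (-6)(2) = 12
P_5→P_1: (-6)(0) − (0)(-6) = 0
Σ = 25
Signed area = Σ/2 = 12.5 (positive ⇒ counter-clockwise traversal).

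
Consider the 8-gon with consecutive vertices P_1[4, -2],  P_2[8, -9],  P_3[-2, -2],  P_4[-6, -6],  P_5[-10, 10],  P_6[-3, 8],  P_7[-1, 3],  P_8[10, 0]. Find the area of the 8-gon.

P_1→P_2: (4)(-9) − (8)(-2) = -20
P_2→P_3: (8)(-2) − (-2)(-9) = -34
P_3→P_4: (-2)(-6) − (-6)(-2) = 0
P_4→P_5: (-6)(10) − (-10)(-6) = -120
P_5→P_6: (-10)(8) − (-3)(10) = -50
P_6→P_7: (-3)(3) − (-1)(8) = -1
P_7→P_8: (-1)(0) − (10)(3) = -30
P_8→P_1: (10)(-2) − (4)(0) = -20
Σ = -275
Area = |Σ|/2 = 137.5.

137.5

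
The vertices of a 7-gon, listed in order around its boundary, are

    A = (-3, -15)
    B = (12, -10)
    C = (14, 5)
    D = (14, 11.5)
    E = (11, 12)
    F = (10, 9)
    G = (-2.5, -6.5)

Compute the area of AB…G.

248.5

Σ = (210) + (200) + (91) + (41.5) + (-21) + (-42.5) + (18) = 497
Area = |Σ|/2 = 248.5.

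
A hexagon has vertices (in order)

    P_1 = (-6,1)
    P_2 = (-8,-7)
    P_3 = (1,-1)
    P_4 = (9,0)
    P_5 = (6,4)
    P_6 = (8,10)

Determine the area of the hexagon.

103

Cross-terms: 50, 15, 9, 36, 28, 68  ⇒  Σ = 206
Area = |Σ|/2 = 103.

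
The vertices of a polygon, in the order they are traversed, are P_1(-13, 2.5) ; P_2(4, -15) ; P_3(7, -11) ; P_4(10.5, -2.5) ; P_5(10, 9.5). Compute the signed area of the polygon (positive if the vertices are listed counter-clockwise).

308.625

Apply the shoelace formula: 2A = Σ (x_i·y_{i+1} − x_{i+1}·y_i), indices taken mod 5.
P_1→P_2: (-13)(-15) − (4)(2.5) = 185
P_2→P_3: (4)(-11) − (7)(-15) = 61
P_3→P_4: (7)(-2.5) − (10.5)(-11) = 98
P_4→P_5: (10.5)(9.5) − (10)(-2.5) = 124.75
P_5→P_1: (10)(2.5) − (-13)(9.5) = 148.5
Σ = 617.25
Signed area = Σ/2 = 308.625 (positive ⇒ counter-clockwise traversal).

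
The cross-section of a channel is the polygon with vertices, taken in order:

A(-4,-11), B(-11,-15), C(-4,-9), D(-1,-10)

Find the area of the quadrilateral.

Apply Gauss's area formula: 2A = Σ (x_i·y_{i+1} − x_{i+1}·y_i), indices taken mod 4.
Σ = (-61) + (39) + (31) + (-29) = -20
Area = |Σ|/2 = 10.

10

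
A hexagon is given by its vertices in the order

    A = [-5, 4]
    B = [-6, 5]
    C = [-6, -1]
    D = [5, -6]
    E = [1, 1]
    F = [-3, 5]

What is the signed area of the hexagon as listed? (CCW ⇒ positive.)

Apply Gauss's area formula: 2A = Σ (x_i·y_{i+1} − x_{i+1}·y_i), indices taken mod 6.
Σ = (-1) + (36) + (41) + (11) + (8) + (13) = 108
Signed area = Σ/2 = 54 (positive ⇒ counter-clockwise traversal).

54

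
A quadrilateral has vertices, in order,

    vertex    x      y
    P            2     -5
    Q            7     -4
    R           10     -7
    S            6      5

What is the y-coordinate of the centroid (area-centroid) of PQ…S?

Apply the shoelace formula. First the cross-terms c_i = x_i·y_{i+1} − x_{i+1}·y_i:
  27, -9, 92, -40  ⇒  2A = 70, A = 35.
Then Σ (y_i + y_{i+1})·c_i = -328, so ȳ = -328 / (6·35) = -164/105.

-164/105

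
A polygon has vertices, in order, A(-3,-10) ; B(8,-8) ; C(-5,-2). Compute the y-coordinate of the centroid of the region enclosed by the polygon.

-20/3

Apply the shoelace (surveyor's) formula. First the cross-terms c_i = x_i·y_{i+1} − x_{i+1}·y_i:
  104, -56, 44  ⇒  2A = 92, A = 46.
Then Σ (y_i + y_{i+1})·c_i = -1840, so ȳ = -1840 / (6·46) = -20/3.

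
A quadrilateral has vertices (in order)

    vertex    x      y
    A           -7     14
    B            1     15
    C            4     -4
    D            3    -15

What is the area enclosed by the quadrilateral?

Apply the shoelace (surveyor's) formula: 2A = Σ (x_i·y_{i+1} − x_{i+1}·y_i), indices taken mod 4.
Σ = (-119) + (-64) + (-48) + (-63) = -294
Area = |Σ|/2 = 147.

147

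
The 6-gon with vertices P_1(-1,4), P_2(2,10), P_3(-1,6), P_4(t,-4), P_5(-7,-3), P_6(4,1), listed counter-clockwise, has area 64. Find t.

The doubled signed area Σ (x_i y_{i+1} − x_{i+1} y_i) is linear in t.
With t=0 it equals 2; the coefficient of t is -9 (from the two edges through P_4).
So -9·t + 2 = 2·64 = 128 ⇒ t = -14.

-14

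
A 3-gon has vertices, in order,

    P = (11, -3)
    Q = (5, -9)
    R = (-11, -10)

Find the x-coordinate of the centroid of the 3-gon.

5/3

Apply the shoelace formula. First the cross-terms c_i = x_i·y_{i+1} − x_{i+1}·y_i:
  -84, -149, 143  ⇒  2A = -90, A = -45.
Then Σ (x_i + x_{i+1})·c_i = -450, so x̄ = -450 / (6·(-45)) = 5/3.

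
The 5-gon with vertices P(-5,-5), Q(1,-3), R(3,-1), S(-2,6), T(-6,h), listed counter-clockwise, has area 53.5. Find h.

-1

The doubled signed area Σ (x_i y_{i+1} − x_{i+1} y_i) is linear in h.
With h=0 it equals 110; the coefficient of h is 3 (from the two edges through T).
So 3·h + 110 = 2·53.5 = 107 ⇒ h = -1.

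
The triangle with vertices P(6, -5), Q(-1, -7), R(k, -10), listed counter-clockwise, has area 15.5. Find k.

The doubled signed area Σ (x_i y_{i+1} − x_{i+1} y_i) is linear in k.
With k=0 it equals 23; the coefficient of k is 2 (from the two edges through R).
So 2·k + 23 = 2·15.5 = 31 ⇒ k = 4.

4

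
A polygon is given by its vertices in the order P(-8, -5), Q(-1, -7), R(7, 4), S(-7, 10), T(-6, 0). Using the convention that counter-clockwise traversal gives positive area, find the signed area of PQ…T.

Cross-terms: 51, 45, 98, 60, 30  ⇒  Σ = 284
Signed area = Σ/2 = 142 (positive ⇒ counter-clockwise traversal).

142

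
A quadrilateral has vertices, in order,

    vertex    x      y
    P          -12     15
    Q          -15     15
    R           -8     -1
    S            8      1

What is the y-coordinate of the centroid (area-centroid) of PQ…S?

Apply the surveyor's formula. First the cross-terms c_i = x_i·y_{i+1} − x_{i+1}·y_i:
  45, 135, 0, 132  ⇒  2A = 312, A = 156.
Then Σ (y_i + y_{i+1})·c_i = 5352, so ȳ = 5352 / (6·156) = 223/39.

223/39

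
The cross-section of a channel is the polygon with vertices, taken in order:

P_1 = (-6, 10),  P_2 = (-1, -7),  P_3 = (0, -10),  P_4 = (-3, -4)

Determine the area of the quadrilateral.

11

Σ = (52) + (10) + (-30) + (-54) = -22
Area = |Σ|/2 = 11.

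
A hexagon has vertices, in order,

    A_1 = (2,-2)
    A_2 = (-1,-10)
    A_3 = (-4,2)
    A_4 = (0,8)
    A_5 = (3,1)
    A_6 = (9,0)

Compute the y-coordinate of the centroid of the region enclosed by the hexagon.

-13/63

Apply the shoelace formula. First the cross-terms c_i = x_i·y_{i+1} − x_{i+1}·y_i:
  -22, -42, -32, -24, -9, -18  ⇒  2A = -147, A = -73.5.
Then Σ (y_i + y_{i+1})·c_i = 91, so ȳ = 91 / (6·(-73.5)) = -13/63.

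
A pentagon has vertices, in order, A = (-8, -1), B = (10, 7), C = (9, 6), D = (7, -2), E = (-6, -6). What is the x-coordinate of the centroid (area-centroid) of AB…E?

Apply the shoelace (surveyor's) formula. First the cross-terms c_i = x_i·y_{i+1} − x_{i+1}·y_i:
  -46, -3, -60, -54, -42  ⇒  2A = -205, A = -102.5.
Then Σ (x_i + x_{i+1})·c_i = -575, so x̄ = -575 / (6·(-102.5)) = 115/123.

115/123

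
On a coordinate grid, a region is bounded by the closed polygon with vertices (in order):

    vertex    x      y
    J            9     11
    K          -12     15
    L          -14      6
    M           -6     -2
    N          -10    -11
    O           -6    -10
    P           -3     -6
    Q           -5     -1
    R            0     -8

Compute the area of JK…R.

Apply the shoelace (surveyor's) formula: 2A = Σ (x_i·y_{i+1} − x_{i+1}·y_i), indices taken mod 9.
Σ = (267) + (138) + (64) + (46) + (34) + (6) + (-27) + (40) + (72) = 640
Area = |Σ|/2 = 320.

320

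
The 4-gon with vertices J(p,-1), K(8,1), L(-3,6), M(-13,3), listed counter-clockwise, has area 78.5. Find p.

-8

Write out the shoelace sum; only the two edges meeting at J involve p:
2·Area = [((-13)·(-1) − p·3) + (p·1 − 8·(-1))] + 120
       = -2·p + 141 = 157
⇒ p = -8.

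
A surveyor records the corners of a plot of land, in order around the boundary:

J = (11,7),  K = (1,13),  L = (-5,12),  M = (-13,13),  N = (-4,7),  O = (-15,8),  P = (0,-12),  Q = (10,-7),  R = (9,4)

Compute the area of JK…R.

380

Σ = (136) + (77) + (91) + (-39) + (73) + (180) + (120) + (103) + (19) = 760
Area = |Σ|/2 = 380.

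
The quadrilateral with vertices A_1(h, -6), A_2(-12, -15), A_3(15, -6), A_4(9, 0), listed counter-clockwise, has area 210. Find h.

-13

The doubled signed area Σ (x_i y_{i+1} − x_{i+1} y_i) is linear in h.
With h=0 it equals 225; the coefficient of h is -15 (from the two edges through A_1).
So -15·h + 225 = 2·210 = 420 ⇒ h = -13.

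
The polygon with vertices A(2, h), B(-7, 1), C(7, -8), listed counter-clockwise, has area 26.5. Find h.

Write out the shoelace sum; only the two edges meeting at A involve h:
2·Area = [(7·h − 2·(-8)) + (2·1 − (-7)·h)] + 49
       = 14·h + 67 = 53
⇒ h = -1.

-1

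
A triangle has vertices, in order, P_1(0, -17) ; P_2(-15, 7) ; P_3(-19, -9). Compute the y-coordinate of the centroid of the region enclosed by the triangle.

-19/3

Apply the surveyor's formula. First the cross-terms c_i = x_i·y_{i+1} − x_{i+1}·y_i:
  -255, 268, 323  ⇒  2A = 336, A = 168.
Then Σ (y_i + y_{i+1})·c_i = -6384, so ȳ = -6384 / (6·168) = -19/3.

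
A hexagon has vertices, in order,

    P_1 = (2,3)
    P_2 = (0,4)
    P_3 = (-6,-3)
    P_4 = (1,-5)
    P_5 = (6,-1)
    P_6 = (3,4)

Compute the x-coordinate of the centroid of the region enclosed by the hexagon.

Apply Gauss's area formula. First the cross-terms c_i = x_i·y_{i+1} − x_{i+1}·y_i:
  8, 24, 33, 29, 27, 1  ⇒  2A = 122, A = 61.
Then Σ (x_i + x_{i+1})·c_i = 158, so x̄ = 158 / (6·61) = 79/183.

79/183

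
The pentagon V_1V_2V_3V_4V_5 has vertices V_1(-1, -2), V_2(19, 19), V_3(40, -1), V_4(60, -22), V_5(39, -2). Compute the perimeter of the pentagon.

156

|V_1V_2| = √((20)² + (21)²) = √841 = 29
|V_2V_3| = √((21)² + (-20)²) = √841 = 29
|V_3V_4| = √((20)² + (-21)²) = √841 = 29
|V_4V_5| = √((-21)² + (20)²) = √841 = 29
|V_5V_1| = √((-40)² + (0)²) = √1600 = 40
Perimeter = 29 + 29 + 29 + 29 + 40 = 156.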